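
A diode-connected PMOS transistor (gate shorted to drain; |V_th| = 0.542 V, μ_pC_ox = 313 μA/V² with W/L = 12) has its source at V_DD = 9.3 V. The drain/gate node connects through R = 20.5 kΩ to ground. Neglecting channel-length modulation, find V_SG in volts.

With gate tied to drain, V_SG = V_SD ≥ V_SG − |V_th|, so the device is in saturation.
k_p = μ_pC_ox · (W/L) = 3.756 mA/V².
KCL at the drain: ½ k_p (V_SG − |V_th|)² = (V_DD − V_SG)/R.
Let x = V_SG − 0.542. Then 38.5 x² + x − 8.758 = 0, giving x = 0.464 V (positive root), so V_SG = 1.01 V.
I_D = (V_DD − V_SG)/R = (9.3 − 1.01) / 20.5 = 0.405 mA.

V_SG = 1.01 V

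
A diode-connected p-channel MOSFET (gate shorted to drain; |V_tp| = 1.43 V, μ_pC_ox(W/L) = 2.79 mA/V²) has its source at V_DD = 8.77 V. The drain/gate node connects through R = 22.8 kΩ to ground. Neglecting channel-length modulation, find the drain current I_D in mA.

I_D = 0.302 mA

With gate tied to drain, V_SG = V_SD ≥ V_SG − |V_tp|, so the device is in saturation.
KCL at the drain: ½ k_p (V_SG − |V_tp|)² = (V_DD − V_SG)/R.
Let x = V_SG − 1.43. Then 31.8 x² + x − 7.34 = 0, giving x = 0.465 V (positive root), so V_SG = 1.89 V.
I_D = (V_DD − V_SG)/R = (8.77 − 1.89) / 22.8 = 0.302 mA.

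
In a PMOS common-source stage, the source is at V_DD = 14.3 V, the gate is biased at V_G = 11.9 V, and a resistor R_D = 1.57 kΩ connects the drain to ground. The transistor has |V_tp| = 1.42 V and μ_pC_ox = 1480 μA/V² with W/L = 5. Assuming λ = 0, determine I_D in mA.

I_D = 3.55 mA

V_SG = V_DD − V_G = 14.3 − 11.9 = 2.4 V, so V_ov = 2.4 − 1.42 = 0.98 V.
k_p = μ_pC_ox · (W/L) = 7.4 mA/V².
Assume saturation: I_D = ½ k_p V_ov² = 0.5 × 7.4 × 0.98² = 3.55 mA, giving V_SD = V_DD − I_D R_D = 14.3 − 3.55 × 1.57 = 8.72 V.
V_SD = 8.72 V ≥ V_ov = 0.98 V, confirming saturation.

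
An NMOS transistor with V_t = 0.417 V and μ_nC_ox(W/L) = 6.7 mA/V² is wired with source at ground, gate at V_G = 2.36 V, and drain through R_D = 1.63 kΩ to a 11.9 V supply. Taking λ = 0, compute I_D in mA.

V_GS = V_G = 2.36 V, so V_ov = 2.36 − 0.417 = 1.94 V.
Assume saturation: I_D = ½ k_n V_ov² = 0.5 × 6.7 × 1.94² = 12.6 mA, giving V_DS = V_DD − I_D R_D = 11.9 − 12.6 × 1.63 = -8.71 V.
But -8.71 V < V_ov = 1.94 V, so the device is actually in triode.
In triode I_D = k_n[V_ov V_DS − ½ V_DS²] and I_D = (V_DD − V_DS)/R_D. Equating: 5.46 V_DS² − 22.22 V_DS + 11.9 = 0, giving V_DS = 0.635 V (the root below V_ov).
I_D = (11.9 − 0.635) / 1.63 = 6.91 mA.

I_D = 6.91 mA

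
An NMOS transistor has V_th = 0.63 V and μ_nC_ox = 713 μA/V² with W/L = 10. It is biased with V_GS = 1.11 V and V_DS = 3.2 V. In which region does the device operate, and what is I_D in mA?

Saturation; I_D = 0.821 mA

k_n = μ_nC_ox · (W/L) = 7.13 mA/V².
V_ov = V_GS − V_th = 1.11 − 0.63 = 0.48 V.
Since V_DS = 3.2 V ≥ V_ov = 0.48 V, the device is in saturation.
I_D = ½ k_n V_ov² = 0.5 × 7.13 × 0.48² = 0.821 mA.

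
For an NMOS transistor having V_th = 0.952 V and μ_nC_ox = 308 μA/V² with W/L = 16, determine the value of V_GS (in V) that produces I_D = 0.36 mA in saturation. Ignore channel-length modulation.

V_GS = 1.33 V

k_n = μ_nC_ox · (W/L) = 4.928 mA/V².
In saturation I_D = ½ k_n (V_GS − V_th)², so V_GS − V_th = √(2 I_D / k_n) = √(2 × 0.36 / 4.928) = 0.382 V.
V_GS = 0.952 + 0.382 = 1.33 V.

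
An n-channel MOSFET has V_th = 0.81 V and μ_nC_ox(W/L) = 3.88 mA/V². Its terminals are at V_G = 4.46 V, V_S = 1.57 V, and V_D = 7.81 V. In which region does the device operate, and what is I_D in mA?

V_GS = V_G − V_S = 4.46 − 1.57 = 2.89 V; V_DS = V_D − V_S = 7.81 − 1.57 = 6.24 V.
V_ov = V_GS − V_th = 2.89 − 0.81 = 2.08 V.
Since V_DS = 6.24 V ≥ V_ov = 2.08 V, the device is in saturation.
I_D = ½ k_n V_ov² = 0.5 × 3.88 × 2.08² = 8.39 mA.

Saturation; I_D = 8.39 mA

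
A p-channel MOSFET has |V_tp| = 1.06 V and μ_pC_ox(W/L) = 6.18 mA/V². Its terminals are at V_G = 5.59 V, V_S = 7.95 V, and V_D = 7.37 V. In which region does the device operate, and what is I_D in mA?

V_SG = V_S − V_G = 7.95 − 5.59 = 2.36 V; V_SD = V_S − V_D = 7.95 − 7.37 = 0.58 V.
V_ov = V_SG − |V_tp| = 2.36 − 1.06 = 1.3 V.
Since V_SD = 0.58 V < V_ov = 1.3 V, the device is in the triode region.
I_D = k_p [V_ov · V_SD − ½ V_SD²] = 6.18 × [1.3 × 0.58 − 0.5 × 0.58²] = 3.62 mA.

Triode; I_D = 3.62 mA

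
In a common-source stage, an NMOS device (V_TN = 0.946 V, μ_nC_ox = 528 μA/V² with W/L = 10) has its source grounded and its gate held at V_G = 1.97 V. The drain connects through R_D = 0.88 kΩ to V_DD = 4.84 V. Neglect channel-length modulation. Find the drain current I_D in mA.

I_D = 2.77 mA

V_GS = V_G = 1.97 V, so V_ov = 1.97 − 0.946 = 1.02 V.
k_n = μ_nC_ox · (W/L) = 5.28 mA/V².
Assume saturation: I_D = ½ k_n V_ov² = 0.5 × 5.28 × 1.02² = 2.77 mA, giving V_DS = V_DD − I_D R_D = 4.84 − 2.77 × 0.88 = 2.4 V.
V_DS = 2.4 V ≥ V_ov = 1.02 V, confirming saturation.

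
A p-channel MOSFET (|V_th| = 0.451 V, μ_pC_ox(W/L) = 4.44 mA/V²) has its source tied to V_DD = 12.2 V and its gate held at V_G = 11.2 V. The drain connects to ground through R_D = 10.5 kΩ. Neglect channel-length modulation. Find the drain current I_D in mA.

I_D = 0.669 mA

V_SG = V_DD − V_G = 12.2 − 11.2 = 1 V, so V_ov = 1 − 0.451 = 0.549 V.
Assume saturation: I_D = ½ k_p V_ov² = 0.5 × 4.44 × 0.549² = 0.669 mA, giving V_SD = V_DD − I_D R_D = 12.2 − 0.669 × 10.5 = 5.17 V.
V_SD = 5.17 V ≥ V_ov = 0.549 V, confirming saturation.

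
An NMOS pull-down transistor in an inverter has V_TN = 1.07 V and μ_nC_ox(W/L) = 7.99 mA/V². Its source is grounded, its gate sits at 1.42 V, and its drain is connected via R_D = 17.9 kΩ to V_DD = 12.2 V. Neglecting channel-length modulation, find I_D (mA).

V_GS = V_G = 1.42 V, so V_ov = 1.42 − 1.07 = 0.35 V.
Assume saturation: I_D = ½ k_n V_ov² = 0.5 × 7.99 × 0.35² = 0.489 mA, giving V_DS = V_DD − I_D R_D = 12.2 − 0.489 × 17.9 = 3.44 V.
V_DS = 3.44 V ≥ V_ov = 0.35 V, confirming saturation.

I_D = 0.489 mA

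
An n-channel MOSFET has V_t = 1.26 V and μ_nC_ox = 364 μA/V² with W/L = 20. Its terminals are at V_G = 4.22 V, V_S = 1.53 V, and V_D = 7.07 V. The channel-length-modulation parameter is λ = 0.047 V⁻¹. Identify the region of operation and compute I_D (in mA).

Saturation; I_D = 9.38 mA

V_GS = V_G − V_S = 4.22 − 1.53 = 2.69 V; V_DS = V_D − V_S = 7.07 − 1.53 = 5.54 V.
k_n = μ_nC_ox · (W/L) = 7.28 mA/V².
V_ov = V_GS − V_t = 2.69 − 1.26 = 1.43 V.
Since V_DS = 5.54 V ≥ V_ov = 1.43 V, the device is in saturation.
I_D = ½ k_n V_ov² (1 + λ V_DS) = 0.5 × 7.28 × 1.43² × (1 + 0.047 × 5.54) = 9.38 mA.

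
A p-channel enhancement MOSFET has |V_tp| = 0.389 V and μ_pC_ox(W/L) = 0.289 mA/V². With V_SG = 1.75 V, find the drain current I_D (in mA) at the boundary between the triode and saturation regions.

At the boundary V_SD = V_ov = V_SG − |V_tp| = 1.75 − 0.389 = 1.36 V.
I_D = ½ k_p V_ov² = 0.5 × 0.289 × 1.36² = 0.268 mA.

I_D = 0.268 mA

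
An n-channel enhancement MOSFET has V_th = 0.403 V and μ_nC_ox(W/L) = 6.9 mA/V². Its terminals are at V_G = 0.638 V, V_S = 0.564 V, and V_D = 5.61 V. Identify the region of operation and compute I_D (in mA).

Cutoff; I_D = 0 mA

V_GS = V_G − V_S = 0.638 − 0.564 = 0.074 V; V_DS = V_D − V_S = 5.61 − 0.564 = 5.05 V.
V_GS = 0.074 V < V_th = 0.403 V, so the transistor is in cutoff.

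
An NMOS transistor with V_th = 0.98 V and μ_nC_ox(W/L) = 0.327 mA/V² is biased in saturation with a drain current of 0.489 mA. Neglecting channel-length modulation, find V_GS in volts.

In saturation I_D = ½ k_n (V_GS − V_th)², so V_GS − V_th = √(2 I_D / k_n) = √(2 × 0.489 / 0.327) = 1.73 V.
V_GS = 0.98 + 1.73 = 2.71 V.

V_GS = 2.71 V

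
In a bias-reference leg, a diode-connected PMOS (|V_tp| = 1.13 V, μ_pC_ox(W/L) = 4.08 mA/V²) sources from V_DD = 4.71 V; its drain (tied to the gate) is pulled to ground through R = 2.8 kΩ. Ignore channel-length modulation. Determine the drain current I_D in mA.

With gate tied to drain, V_SG = V_SD ≥ V_SG − |V_tp|, so the device is in saturation.
KCL at the drain: ½ k_p (V_SG − |V_tp|)² = (V_DD − V_SG)/R.
Let x = V_SG − 1.13. Then 5.71 x² + x − 3.58 = 0, giving x = 0.709 V (positive root), so V_SG = 1.84 V.
I_D = (V_DD − V_SG)/R = (4.71 − 1.84) / 2.8 = 1.03 mA.

I_D = 1.03 mA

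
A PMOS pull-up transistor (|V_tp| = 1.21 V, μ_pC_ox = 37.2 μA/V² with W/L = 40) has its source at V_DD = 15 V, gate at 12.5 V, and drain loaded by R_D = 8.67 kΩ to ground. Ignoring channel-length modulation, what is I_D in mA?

V_SG = V_DD − V_G = 15 − 12.5 = 2.5 V, so V_ov = 2.5 − 1.21 = 1.29 V.
k_p = μ_pC_ox · (W/L) = 1.488 mA/V².
Assume saturation: I_D = ½ k_p V_ov² = 0.5 × 1.488 × 1.29² = 1.24 mA, giving V_SD = V_DD − I_D R_D = 15 − 1.24 × 8.67 = 4.27 V.
V_SD = 4.27 V ≥ V_ov = 1.29 V, confirming saturation.

I_D = 1.24 mA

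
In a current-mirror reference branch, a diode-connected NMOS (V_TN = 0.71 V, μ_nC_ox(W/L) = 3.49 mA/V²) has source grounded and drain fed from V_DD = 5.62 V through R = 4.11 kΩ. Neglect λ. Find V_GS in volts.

With gate tied to drain, V_GS = V_DS ≥ V_GS − V_TN, so the device is in saturation.
KCL at the drain: ½ k_n (V_GS − V_TN)² = (V_DD − V_GS)/R.
Let x = V_GS − 0.71. Then 7.17 x² + x − 4.91 = 0, giving x = 0.761 V (positive root), so V_GS = 1.47 V.
I_D = (V_DD − V_GS)/R = (5.62 − 1.47) / 4.11 = 1.01 mA.

V_GS = 1.47 V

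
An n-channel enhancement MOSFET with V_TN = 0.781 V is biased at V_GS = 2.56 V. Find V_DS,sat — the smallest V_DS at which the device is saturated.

V_DS,sat = 1.78 V

The boundary between triode and saturation is V_DS = V_GS − V_TN = V_ov.
V_ov = 2.56 − 0.781 = 1.78 V.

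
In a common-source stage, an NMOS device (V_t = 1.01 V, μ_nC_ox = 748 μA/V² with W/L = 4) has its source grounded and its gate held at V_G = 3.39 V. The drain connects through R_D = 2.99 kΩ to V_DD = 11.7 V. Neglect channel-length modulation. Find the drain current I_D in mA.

I_D = 3.71 mA

V_GS = V_G = 3.39 V, so V_ov = 3.39 − 1.01 = 2.38 V.
k_n = μ_nC_ox · (W/L) = 2.992 mA/V².
Assume saturation: I_D = ½ k_n V_ov² = 0.5 × 2.992 × 2.38² = 8.47 mA, giving V_DS = V_DD − I_D R_D = 11.7 − 8.47 × 2.99 = -13.6 V.
But -13.6 V < V_ov = 2.38 V, so the device is actually in triode.
In triode I_D = k_n[V_ov V_DS − ½ V_DS²] and I_D = (V_DD − V_DS)/R_D. Equating: 4.47 V_DS² − 22.29 V_DS + 11.7 = 0, giving V_DS = 0.596 V (the root below V_ov).
I_D = (11.7 − 0.596) / 2.99 = 3.71 mA.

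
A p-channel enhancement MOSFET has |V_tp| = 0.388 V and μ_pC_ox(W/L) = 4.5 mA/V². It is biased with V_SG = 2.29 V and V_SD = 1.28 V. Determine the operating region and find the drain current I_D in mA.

V_ov = V_SG − |V_tp| = 2.29 − 0.388 = 1.9 V.
Since V_SD = 1.28 V < V_ov = 1.9 V, the device is in the triode region.
I_D = k_p [V_ov · V_SD − ½ V_SD²] = 4.5 × [1.9 × 1.28 − 0.5 × 1.28²] = 7.27 mA.

Triode; I_D = 7.27 mA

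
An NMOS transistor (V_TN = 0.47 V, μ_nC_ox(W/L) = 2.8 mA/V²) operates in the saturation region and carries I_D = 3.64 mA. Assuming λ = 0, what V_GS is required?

In saturation I_D = ½ k_n (V_GS − V_TN)², so V_GS − V_TN = √(2 I_D / k_n) = √(2 × 3.64 / 2.8) = 1.61 V.
V_GS = 0.47 + 1.61 = 2.08 V.

V_GS = 2.08 V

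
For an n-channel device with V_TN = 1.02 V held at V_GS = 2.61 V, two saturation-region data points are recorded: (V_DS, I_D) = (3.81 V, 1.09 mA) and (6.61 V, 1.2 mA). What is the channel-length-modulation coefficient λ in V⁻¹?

λ = 0.0418 V⁻¹

With V_GS fixed, I_D ∝ (1 + λ V_DS) in saturation, so I_D2/I_D1 = (1 + λ V_DS2)/(1 + λ V_DS1).
1.2/1.09 = 1.101 = (1 + 6.61 λ)/(1 + 3.81 λ).
Solving: λ (I_D1 V_DS2 − I_D2 V_DS1) = I_D2 − I_D1, so λ = (1.2 − 1.09) / (1.09 × 6.61 − 1.2 × 3.81) = 0.11 / 2.63 = 0.0418 V⁻¹.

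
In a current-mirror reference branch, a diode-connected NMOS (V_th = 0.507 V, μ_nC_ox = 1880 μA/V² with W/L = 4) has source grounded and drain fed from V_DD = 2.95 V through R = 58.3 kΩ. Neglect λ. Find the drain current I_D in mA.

I_D = 0.0401 mA

With gate tied to drain, V_GS = V_DS ≥ V_GS − V_th, so the device is in saturation.
k_n = μ_nC_ox · (W/L) = 7.52 mA/V².
KCL at the drain: ½ k_n (V_GS − V_th)² = (V_DD − V_GS)/R.
Let x = V_GS − 0.507. Then 219 x² + x − 2.443 = 0, giving x = 0.103 V (positive root), so V_GS = 0.61 V.
I_D = (V_DD − V_GS)/R = (2.95 − 0.61) / 58.3 = 0.0401 mA.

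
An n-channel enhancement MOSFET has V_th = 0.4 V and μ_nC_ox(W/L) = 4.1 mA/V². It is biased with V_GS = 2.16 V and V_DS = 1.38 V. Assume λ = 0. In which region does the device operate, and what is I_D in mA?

Triode; I_D = 6.05 mA

V_ov = V_GS − V_th = 2.16 − 0.4 = 1.76 V.
Since V_DS = 1.38 V < V_ov = 1.76 V, the device is in the triode region.
I_D = k_n [V_ov · V_DS − ½ V_DS²] = 4.1 × [1.76 × 1.38 − 0.5 × 1.38²] = 6.05 mA.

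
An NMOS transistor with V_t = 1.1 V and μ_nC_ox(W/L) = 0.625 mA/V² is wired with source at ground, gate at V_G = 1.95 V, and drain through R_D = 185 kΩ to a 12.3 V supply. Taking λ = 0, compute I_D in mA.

I_D = 0.0658 mA

V_GS = V_G = 1.95 V, so V_ov = 1.95 − 1.1 = 0.85 V.
Assume saturation: I_D = ½ k_n V_ov² = 0.5 × 0.625 × 0.85² = 0.226 mA, giving V_DS = V_DD − I_D R_D = 12.3 − 0.226 × 185 = -29.5 V.
But -29.5 V < V_ov = 0.85 V, so the device is actually in triode.
In triode I_D = k_n[V_ov V_DS − ½ V_DS²] and I_D = (V_DD − V_DS)/R_D. Equating: 57.8 V_DS² − 99.28 V_DS + 12.3 = 0, giving V_DS = 0.134 V (the root below V_ov).
I_D = (12.3 − 0.134) / 185 = 0.0658 mA.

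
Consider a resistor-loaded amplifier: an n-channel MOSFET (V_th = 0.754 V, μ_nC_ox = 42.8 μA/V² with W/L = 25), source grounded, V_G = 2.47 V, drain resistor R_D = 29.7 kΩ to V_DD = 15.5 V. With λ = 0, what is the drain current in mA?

V_GS = V_G = 2.47 V, so V_ov = 2.47 − 0.754 = 1.72 V.
k_n = μ_nC_ox · (W/L) = 1.07 mA/V².
Assume saturation: I_D = ½ k_n V_ov² = 0.5 × 1.07 × 1.72² = 1.58 mA, giving V_DS = V_DD − I_D R_D = 15.5 − 1.58 × 29.7 = -31.3 V.
But -31.3 V < V_ov = 1.72 V, so the device is actually in triode.
In triode I_D = k_n[V_ov V_DS − ½ V_DS²] and I_D = (V_DD − V_DS)/R_D. Equating: 15.9 V_DS² − 55.53 V_DS + 15.5 = 0, giving V_DS = 0.306 V (the root below V_ov).
I_D = (15.5 − 0.306) / 29.7 = 0.512 mA.

I_D = 0.512 mA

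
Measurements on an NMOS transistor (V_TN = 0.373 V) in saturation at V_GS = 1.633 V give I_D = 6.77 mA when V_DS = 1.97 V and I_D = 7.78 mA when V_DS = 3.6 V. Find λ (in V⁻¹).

λ = 0.112 V⁻¹

With V_GS fixed, I_D ∝ (1 + λ V_DS) in saturation, so I_D2/I_D1 = (1 + λ V_DS2)/(1 + λ V_DS1).
7.78/6.77 = 1.149 = (1 + 3.6 λ)/(1 + 1.97 λ).
Solving: λ (I_D1 V_DS2 − I_D2 V_DS1) = I_D2 − I_D1, so λ = (7.78 − 6.77) / (6.77 × 3.6 − 7.78 × 1.97) = 1.01 / 9.05 = 0.112 V⁻¹.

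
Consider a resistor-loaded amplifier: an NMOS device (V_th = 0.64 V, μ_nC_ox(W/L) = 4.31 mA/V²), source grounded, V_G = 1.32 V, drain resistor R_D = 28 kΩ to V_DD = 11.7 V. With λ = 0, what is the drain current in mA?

V_GS = V_G = 1.32 V, so V_ov = 1.32 − 0.64 = 0.68 V.
Assume saturation: I_D = ½ k_n V_ov² = 0.5 × 4.31 × 0.68² = 0.996 mA, giving V_DS = V_DD − I_D R_D = 11.7 − 0.996 × 28 = -16.2 V.
But -16.2 V < V_ov = 0.68 V, so the device is actually in triode.
In triode I_D = k_n[V_ov V_DS − ½ V_DS²] and I_D = (V_DD − V_DS)/R_D. Equating: 60.3 V_DS² − 83.06 V_DS + 11.7 = 0, giving V_DS = 0.159 V (the root below V_ov).
I_D = (11.7 − 0.159) / 28 = 0.412 mA.

I_D = 0.412 mA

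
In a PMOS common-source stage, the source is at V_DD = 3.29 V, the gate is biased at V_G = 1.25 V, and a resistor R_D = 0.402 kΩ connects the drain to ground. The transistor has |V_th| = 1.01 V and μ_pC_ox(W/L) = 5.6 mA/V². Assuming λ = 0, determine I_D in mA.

V_SG = V_DD − V_G = 3.29 − 1.25 = 2.04 V, so V_ov = 2.04 − 1.01 = 1.03 V.
Assume saturation: I_D = ½ k_p V_ov² = 0.5 × 5.6 × 1.03² = 2.97 mA, giving V_SD = V_DD − I_D R_D = 3.29 − 2.97 × 0.402 = 2.1 V.
V_SD = 2.1 V ≥ V_ov = 1.03 V, confirming saturation.

I_D = 2.97 mA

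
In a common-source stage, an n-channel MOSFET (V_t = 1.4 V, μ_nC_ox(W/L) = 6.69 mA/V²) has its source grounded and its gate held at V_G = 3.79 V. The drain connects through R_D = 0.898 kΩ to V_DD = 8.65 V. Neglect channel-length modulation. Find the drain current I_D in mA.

I_D = 8.91 mA

V_GS = V_G = 3.79 V, so V_ov = 3.79 − 1.4 = 2.39 V.
Assume saturation: I_D = ½ k_n V_ov² = 0.5 × 6.69 × 2.39² = 19.1 mA, giving V_DS = V_DD − I_D R_D = 8.65 − 19.1 × 0.898 = -8.51 V.
But -8.51 V < V_ov = 2.39 V, so the device is actually in triode.
In triode I_D = k_n[V_ov V_DS − ½ V_DS²] and I_D = (V_DD − V_DS)/R_D. Equating: 3 V_DS² − 15.36 V_DS + 8.65 = 0, giving V_DS = 0.644 V (the root below V_ov).
I_D = (8.65 − 0.644) / 0.898 = 8.91 mA.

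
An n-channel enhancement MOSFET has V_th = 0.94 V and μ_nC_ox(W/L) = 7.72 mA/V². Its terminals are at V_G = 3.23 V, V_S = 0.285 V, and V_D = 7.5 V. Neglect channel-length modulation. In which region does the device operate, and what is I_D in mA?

V_GS = V_G − V_S = 3.23 − 0.285 = 2.94 V; V_DS = V_D − V_S = 7.5 − 0.285 = 7.21 V.
V_ov = V_GS − V_th = 2.94 − 0.94 = 2 V.
Since V_DS = 7.21 V ≥ V_ov = 2 V, the device is in saturation.
I_D = ½ k_n V_ov² = 0.5 × 7.72 × 2² = 15.5 mA.

Saturation; I_D = 15.5 mA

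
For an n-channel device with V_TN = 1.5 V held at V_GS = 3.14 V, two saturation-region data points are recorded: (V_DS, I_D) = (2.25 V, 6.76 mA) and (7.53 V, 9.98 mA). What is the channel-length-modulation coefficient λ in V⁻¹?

λ = 0.113 V⁻¹

With V_GS fixed, I_D ∝ (1 + λ V_DS) in saturation, so I_D2/I_D1 = (1 + λ V_DS2)/(1 + λ V_DS1).
9.98/6.76 = 1.476 = (1 + 7.53 λ)/(1 + 2.25 λ).
Solving: λ (I_D1 V_DS2 − I_D2 V_DS1) = I_D2 − I_D1, so λ = (9.98 − 6.76) / (6.76 × 7.53 − 9.98 × 2.25) = 3.22 / 28.4 = 0.113 V⁻¹.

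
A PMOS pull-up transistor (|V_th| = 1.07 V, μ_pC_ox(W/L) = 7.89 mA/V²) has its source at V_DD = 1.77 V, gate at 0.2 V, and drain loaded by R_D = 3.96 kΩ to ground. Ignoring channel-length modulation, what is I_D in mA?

V_SG = V_DD − V_G = 1.77 − 0.2 = 1.57 V, so V_ov = 1.57 − 1.07 = 0.5 V.
Assume saturation: I_D = ½ k_p V_ov² = 0.5 × 7.89 × 0.5² = 0.986 mA, giving V_SD = V_DD − I_D R_D = 1.77 − 0.986 × 3.96 = -2.14 V.
But -2.14 V < V_ov = 0.5 V, so the device is actually in triode.
In triode I_D = k_p[V_ov V_SD − ½ V_SD²] and I_D = (V_DD − V_SD)/R_D. Equating: 15.6 V_SD² − 16.62 V_SD + 1.77 = 0, giving V_SD = 0.12 V (the root below V_ov).
I_D = (1.77 − 0.12) / 3.96 = 0.417 mA.

I_D = 0.417 mA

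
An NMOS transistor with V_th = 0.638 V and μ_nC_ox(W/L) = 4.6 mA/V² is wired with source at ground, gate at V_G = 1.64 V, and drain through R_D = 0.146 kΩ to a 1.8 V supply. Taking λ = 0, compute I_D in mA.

I_D = 2.31 mA

V_GS = V_G = 1.64 V, so V_ov = 1.64 − 0.638 = 1 V.
Assume saturation: I_D = ½ k_n V_ov² = 0.5 × 4.6 × 1² = 2.31 mA, giving V_DS = V_DD − I_D R_D = 1.8 − 2.31 × 0.146 = 1.46 V.
V_DS = 1.46 V ≥ V_ov = 1 V, confirming saturation.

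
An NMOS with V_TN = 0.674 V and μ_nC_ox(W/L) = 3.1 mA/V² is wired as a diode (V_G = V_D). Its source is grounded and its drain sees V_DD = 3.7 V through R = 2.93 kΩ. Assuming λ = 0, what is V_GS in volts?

V_GS = 1.39 V

With gate tied to drain, V_GS = V_DS ≥ V_GS − V_TN, so the device is in saturation.
KCL at the drain: ½ k_n (V_GS − V_TN)² = (V_DD − V_GS)/R.
Let x = V_GS − 0.674. Then 4.54 x² + x − 3.026 = 0, giving x = 0.714 V (positive root), so V_GS = 1.39 V.
I_D = (V_DD − V_GS)/R = (3.7 − 1.39) / 2.93 = 0.789 mA.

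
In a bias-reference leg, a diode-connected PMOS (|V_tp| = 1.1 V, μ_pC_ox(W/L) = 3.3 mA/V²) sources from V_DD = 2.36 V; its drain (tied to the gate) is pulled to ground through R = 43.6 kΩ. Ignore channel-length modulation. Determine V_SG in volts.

With gate tied to drain, V_SG = V_SD ≥ V_SG − |V_tp|, so the device is in saturation.
KCL at the drain: ½ k_p (V_SG − |V_tp|)² = (V_DD − V_SG)/R.
Let x = V_SG − 1.1. Then 71.9 x² + x − 1.26 = 0, giving x = 0.126 V (positive root), so V_SG = 1.23 V.
I_D = (V_DD − V_SG)/R = (2.36 − 1.23) / 43.6 = 0.026 mA.

V_SG = 1.23 V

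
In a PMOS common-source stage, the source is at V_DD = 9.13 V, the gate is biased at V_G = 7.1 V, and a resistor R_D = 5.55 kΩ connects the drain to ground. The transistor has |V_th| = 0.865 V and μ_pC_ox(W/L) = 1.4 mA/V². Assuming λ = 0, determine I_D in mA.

I_D = 0.950 mA

V_SG = V_DD − V_G = 9.13 − 7.1 = 2.03 V, so V_ov = 2.03 − 0.865 = 1.17 V.
Assume saturation: I_D = ½ k_p V_ov² = 0.5 × 1.4 × 1.17² = 0.95 mA, giving V_SD = V_DD − I_D R_D = 9.13 − 0.95 × 5.55 = 3.86 V.
V_SD = 3.86 V ≥ V_ov = 1.17 V, confirming saturation.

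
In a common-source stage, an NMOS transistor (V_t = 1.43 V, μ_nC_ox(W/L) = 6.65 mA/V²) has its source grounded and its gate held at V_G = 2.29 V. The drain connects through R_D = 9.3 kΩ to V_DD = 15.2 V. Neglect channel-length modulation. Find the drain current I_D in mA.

I_D = 1.60 mA

V_GS = V_G = 2.29 V, so V_ov = 2.29 − 1.43 = 0.86 V.
Assume saturation: I_D = ½ k_n V_ov² = 0.5 × 6.65 × 0.86² = 2.46 mA, giving V_DS = V_DD − I_D R_D = 15.2 − 2.46 × 9.3 = -7.67 V.
But -7.67 V < V_ov = 0.86 V, so the device is actually in triode.
In triode I_D = k_n[V_ov V_DS − ½ V_DS²] and I_D = (V_DD − V_DS)/R_D. Equating: 30.9 V_DS² − 54.19 V_DS + 15.2 = 0, giving V_DS = 0.351 V (the root below V_ov).
I_D = (15.2 − 0.351) / 9.3 = 1.6 mA.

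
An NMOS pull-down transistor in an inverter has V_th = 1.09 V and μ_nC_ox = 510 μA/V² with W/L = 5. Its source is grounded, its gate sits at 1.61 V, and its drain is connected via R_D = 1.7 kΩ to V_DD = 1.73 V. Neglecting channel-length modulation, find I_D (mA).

V_GS = V_G = 1.61 V, so V_ov = 1.61 − 1.09 = 0.52 V.
k_n = μ_nC_ox · (W/L) = 2.55 mA/V².
Assume saturation: I_D = ½ k_n V_ov² = 0.5 × 2.55 × 0.52² = 0.345 mA, giving V_DS = V_DD − I_D R_D = 1.73 − 0.345 × 1.7 = 1.14 V.
V_DS = 1.14 V ≥ V_ov = 0.52 V, confirming saturation.

I_D = 0.345 mA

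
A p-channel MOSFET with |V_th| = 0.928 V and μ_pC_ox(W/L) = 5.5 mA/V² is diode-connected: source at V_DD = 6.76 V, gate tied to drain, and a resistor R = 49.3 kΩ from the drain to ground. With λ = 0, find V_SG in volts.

With gate tied to drain, V_SG = V_SD ≥ V_SG − |V_th|, so the device is in saturation.
KCL at the drain: ½ k_p (V_SG − |V_th|)² = (V_DD − V_SG)/R.
Let x = V_SG − 0.928. Then 136 x² + x − 5.832 = 0, giving x = 0.204 V (positive root), so V_SG = 1.13 V.
I_D = (V_DD − V_SG)/R = (6.76 − 1.13) / 49.3 = 0.114 mA.

V_SG = 1.13 V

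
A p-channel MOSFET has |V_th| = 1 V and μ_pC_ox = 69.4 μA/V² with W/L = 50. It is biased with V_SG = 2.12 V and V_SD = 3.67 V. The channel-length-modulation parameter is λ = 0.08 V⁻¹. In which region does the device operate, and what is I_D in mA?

Saturation; I_D = 2.82 mA

k_p = μ_pC_ox · (W/L) = 3.47 mA/V².
V_ov = V_SG − |V_th| = 2.12 − 1 = 1.12 V.
Since V_SD = 3.67 V ≥ V_ov = 1.12 V, the device is in saturation.
I_D = ½ k_p V_ov² (1 + λ V_SD) = 0.5 × 3.47 × 1.12² × (1 + 0.08 × 3.67) = 2.82 mA.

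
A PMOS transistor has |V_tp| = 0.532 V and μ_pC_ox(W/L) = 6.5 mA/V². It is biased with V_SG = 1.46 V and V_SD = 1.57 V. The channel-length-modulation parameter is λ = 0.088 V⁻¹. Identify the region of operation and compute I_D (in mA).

V_ov = V_SG − |V_tp| = 1.46 − 0.532 = 0.928 V.
Since V_SD = 1.57 V ≥ V_ov = 0.928 V, the device is in saturation.
I_D = ½ k_p V_ov² (1 + λ V_SD) = 0.5 × 6.5 × 0.928² × (1 + 0.088 × 1.57) = 3.19 mA.

Saturation; I_D = 3.19 mA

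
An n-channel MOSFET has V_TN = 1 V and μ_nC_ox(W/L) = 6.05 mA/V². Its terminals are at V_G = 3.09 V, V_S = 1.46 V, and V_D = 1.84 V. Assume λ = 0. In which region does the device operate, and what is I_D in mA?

Triode; I_D = 1.01 mA

V_GS = V_G − V_S = 3.09 − 1.46 = 1.63 V; V_DS = V_D − V_S = 1.84 − 1.46 = 0.38 V.
V_ov = V_GS − V_TN = 1.63 − 1 = 0.63 V.
Since V_DS = 0.38 V < V_ov = 0.63 V, the device is in the triode region.
I_D = k_n [V_ov · V_DS − ½ V_DS²] = 6.05 × [0.63 × 0.38 − 0.5 × 0.38²] = 1.01 mA.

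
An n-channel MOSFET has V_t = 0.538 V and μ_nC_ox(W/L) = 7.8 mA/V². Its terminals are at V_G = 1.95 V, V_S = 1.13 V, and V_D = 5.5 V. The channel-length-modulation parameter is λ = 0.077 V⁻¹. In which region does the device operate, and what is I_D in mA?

V_GS = V_G − V_S = 1.95 − 1.13 = 0.82 V; V_DS = V_D − V_S = 5.5 − 1.13 = 4.37 V.
V_ov = V_GS − V_t = 0.82 − 0.538 = 0.282 V.
Since V_DS = 4.37 V ≥ V_ov = 0.282 V, the device is in saturation.
I_D = ½ k_n V_ov² (1 + λ V_DS) = 0.5 × 7.8 × 0.282² × (1 + 0.077 × 4.37) = 0.415 mA.

Saturation; I_D = 0.415 mA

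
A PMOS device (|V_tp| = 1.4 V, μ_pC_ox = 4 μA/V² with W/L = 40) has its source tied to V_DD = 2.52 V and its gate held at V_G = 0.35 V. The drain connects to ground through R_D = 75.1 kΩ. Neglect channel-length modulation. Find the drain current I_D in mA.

V_SG = V_DD − V_G = 2.52 − 0.35 = 2.17 V, so V_ov = 2.17 − 1.4 = 0.77 V.
k_p = μ_pC_ox · (W/L) = 0.16 mA/V².
Assume saturation: I_D = ½ k_p V_ov² = 0.5 × 0.16 × 0.77² = 0.0474 mA, giving V_SD = V_DD − I_D R_D = 2.52 − 0.0474 × 75.1 = -1.04 V.
But -1.04 V < V_ov = 0.77 V, so the device is actually in triode.
In triode I_D = k_p[V_ov V_SD − ½ V_SD²] and I_D = (V_DD − V_SD)/R_D. Equating: 6.01 V_SD² − 10.25 V_SD + 2.52 = 0, giving V_SD = 0.298 V (the root below V_ov).
I_D = (2.52 − 0.298) / 75.1 = 0.0296 mA.

I_D = 0.0296 mA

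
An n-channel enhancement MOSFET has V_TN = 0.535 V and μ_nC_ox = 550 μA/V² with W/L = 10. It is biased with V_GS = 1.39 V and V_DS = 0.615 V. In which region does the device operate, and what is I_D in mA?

Triode; I_D = 1.85 mA

k_n = μ_nC_ox · (W/L) = 5.5 mA/V².
V_ov = V_GS − V_TN = 1.39 − 0.535 = 0.855 V.
Since V_DS = 0.615 V < V_ov = 0.855 V, the device is in the triode region.
I_D = k_n [V_ov · V_DS − ½ V_DS²] = 5.5 × [0.855 × 0.615 − 0.5 × 0.615²] = 1.85 mA.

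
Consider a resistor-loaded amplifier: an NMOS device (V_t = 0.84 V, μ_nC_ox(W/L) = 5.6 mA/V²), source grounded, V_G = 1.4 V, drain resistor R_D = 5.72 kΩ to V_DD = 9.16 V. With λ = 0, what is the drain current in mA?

I_D = 0.878 mA

V_GS = V_G = 1.4 V, so V_ov = 1.4 − 0.84 = 0.56 V.
Assume saturation: I_D = ½ k_n V_ov² = 0.5 × 5.6 × 0.56² = 0.878 mA, giving V_DS = V_DD − I_D R_D = 9.16 − 0.878 × 5.72 = 4.14 V.
V_DS = 4.14 V ≥ V_ov = 0.56 V, confirming saturation.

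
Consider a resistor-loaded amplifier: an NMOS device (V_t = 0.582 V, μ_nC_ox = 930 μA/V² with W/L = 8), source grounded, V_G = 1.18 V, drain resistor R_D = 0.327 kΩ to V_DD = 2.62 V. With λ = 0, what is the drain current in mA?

V_GS = V_G = 1.18 V, so V_ov = 1.18 − 0.582 = 0.598 V.
k_n = μ_nC_ox · (W/L) = 7.44 mA/V².
Assume saturation: I_D = ½ k_n V_ov² = 0.5 × 7.44 × 0.598² = 1.33 mA, giving V_DS = V_DD − I_D R_D = 2.62 − 1.33 × 0.327 = 2.18 V.
V_DS = 2.18 V ≥ V_ov = 0.598 V, confirming saturation.

I_D = 1.33 mA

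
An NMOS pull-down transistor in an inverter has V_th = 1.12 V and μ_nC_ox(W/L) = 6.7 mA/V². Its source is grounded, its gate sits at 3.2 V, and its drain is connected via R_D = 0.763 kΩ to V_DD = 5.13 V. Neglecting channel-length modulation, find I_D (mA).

I_D = 6.08 mA

V_GS = V_G = 3.2 V, so V_ov = 3.2 − 1.12 = 2.08 V.
Assume saturation: I_D = ½ k_n V_ov² = 0.5 × 6.7 × 2.08² = 14.5 mA, giving V_DS = V_DD − I_D R_D = 5.13 − 14.5 × 0.763 = -5.93 V.
But -5.93 V < V_ov = 2.08 V, so the device is actually in triode.
In triode I_D = k_n[V_ov V_DS − ½ V_DS²] and I_D = (V_DD − V_DS)/R_D. Equating: 2.56 V_DS² − 11.63 V_DS + 5.13 = 0, giving V_DS = 0.495 V (the root below V_ov).
I_D = (5.13 − 0.495) / 0.763 = 6.08 mA.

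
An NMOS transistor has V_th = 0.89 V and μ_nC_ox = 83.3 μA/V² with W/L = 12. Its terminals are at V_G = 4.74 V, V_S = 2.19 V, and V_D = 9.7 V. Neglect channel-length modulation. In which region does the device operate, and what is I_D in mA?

V_GS = V_G − V_S = 4.74 − 2.19 = 2.55 V; V_DS = V_D − V_S = 9.7 − 2.19 = 7.51 V.
k_n = μ_nC_ox · (W/L) = 0.9996 mA/V².
V_ov = V_GS − V_th = 2.55 − 0.89 = 1.66 V.
Since V_DS = 7.51 V ≥ V_ov = 1.66 V, the device is in saturation.
I_D = ½ k_n V_ov² = 0.5 × 0.9996 × 1.66² = 1.38 mA.

Saturation; I_D = 1.38 mA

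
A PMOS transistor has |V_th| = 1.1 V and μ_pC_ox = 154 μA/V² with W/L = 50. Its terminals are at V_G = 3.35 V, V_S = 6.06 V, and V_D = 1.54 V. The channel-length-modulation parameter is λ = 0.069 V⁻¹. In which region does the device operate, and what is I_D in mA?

V_SG = V_S − V_G = 6.06 − 3.35 = 2.71 V; V_SD = V_S − V_D = 6.06 − 1.54 = 4.52 V.
k_p = μ_pC_ox · (W/L) = 7.7 mA/V².
V_ov = V_SG − |V_th| = 2.71 − 1.1 = 1.61 V.
Since V_SD = 4.52 V ≥ V_ov = 1.61 V, the device is in saturation.
I_D = ½ k_p V_ov² (1 + λ V_SD) = 0.5 × 7.7 × 1.61² × (1 + 0.069 × 4.52) = 13.1 mA.

Saturation; I_D = 13.1 mA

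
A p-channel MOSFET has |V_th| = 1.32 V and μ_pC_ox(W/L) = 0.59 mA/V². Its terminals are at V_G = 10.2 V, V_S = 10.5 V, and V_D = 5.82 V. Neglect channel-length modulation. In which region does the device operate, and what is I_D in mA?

V_SG = V_S − V_G = 10.5 − 10.2 = 0.3 V; V_SD = V_S − V_D = 10.5 − 5.82 = 4.68 V.
V_SG = 0.3 V < |V_th| = 1.32 V, so the transistor is in cutoff.

Cutoff; I_D = 0 mA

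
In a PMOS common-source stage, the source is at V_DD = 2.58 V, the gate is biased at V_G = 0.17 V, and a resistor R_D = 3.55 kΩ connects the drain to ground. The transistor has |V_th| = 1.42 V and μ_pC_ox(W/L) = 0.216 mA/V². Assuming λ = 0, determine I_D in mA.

I_D = 0.106 mA

V_SG = V_DD − V_G = 2.58 − 0.17 = 2.41 V, so V_ov = 2.41 − 1.42 = 0.99 V.
Assume saturation: I_D = ½ k_p V_ov² = 0.5 × 0.216 × 0.99² = 0.106 mA, giving V_SD = V_DD − I_D R_D = 2.58 − 0.106 × 3.55 = 2.2 V.
V_SD = 2.2 V ≥ V_ov = 0.99 V, confirming saturation.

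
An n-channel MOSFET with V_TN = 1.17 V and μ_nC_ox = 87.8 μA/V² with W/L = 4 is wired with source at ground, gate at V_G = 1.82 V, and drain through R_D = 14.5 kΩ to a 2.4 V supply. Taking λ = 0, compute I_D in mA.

I_D = 0.0742 mA

V_GS = V_G = 1.82 V, so V_ov = 1.82 − 1.17 = 0.65 V.
k_n = μ_nC_ox · (W/L) = 0.3512 mA/V².
Assume saturation: I_D = ½ k_n V_ov² = 0.5 × 0.3512 × 0.65² = 0.0742 mA, giving V_DS = V_DD − I_D R_D = 2.4 − 0.0742 × 14.5 = 1.32 V.
V_DS = 1.32 V ≥ V_ov = 0.65 V, confirming saturation.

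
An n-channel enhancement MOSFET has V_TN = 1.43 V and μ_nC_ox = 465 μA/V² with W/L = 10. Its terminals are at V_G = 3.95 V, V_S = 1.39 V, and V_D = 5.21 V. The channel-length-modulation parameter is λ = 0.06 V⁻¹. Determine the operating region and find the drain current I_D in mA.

Saturation; I_D = 3.65 mA

V_GS = V_G − V_S = 3.95 − 1.39 = 2.56 V; V_DS = V_D − V_S = 5.21 − 1.39 = 3.82 V.
k_n = μ_nC_ox · (W/L) = 4.65 mA/V².
V_ov = V_GS − V_TN = 2.56 − 1.43 = 1.13 V.
Since V_DS = 3.82 V ≥ V_ov = 1.13 V, the device is in saturation.
I_D = ½ k_n V_ov² (1 + λ V_DS) = 0.5 × 4.65 × 1.13² × (1 + 0.06 × 3.82) = 3.65 mA.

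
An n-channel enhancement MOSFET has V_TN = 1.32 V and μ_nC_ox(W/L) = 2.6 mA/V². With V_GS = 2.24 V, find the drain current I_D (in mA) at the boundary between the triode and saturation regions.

At the boundary V_DS = V_ov = V_GS − V_TN = 2.24 − 1.32 = 0.92 V.
I_D = ½ k_n V_ov² = 0.5 × 2.6 × 0.92² = 1.1 mA.

I_D = 1.10 mA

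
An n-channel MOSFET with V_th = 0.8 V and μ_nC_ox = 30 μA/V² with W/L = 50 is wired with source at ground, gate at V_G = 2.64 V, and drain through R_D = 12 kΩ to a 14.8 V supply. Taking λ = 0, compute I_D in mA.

V_GS = V_G = 2.64 V, so V_ov = 2.64 − 0.8 = 1.84 V.
k_n = μ_nC_ox · (W/L) = 1.5 mA/V².
Assume saturation: I_D = ½ k_n V_ov² = 0.5 × 1.5 × 1.84² = 2.54 mA, giving V_DS = V_DD − I_D R_D = 14.8 − 2.54 × 12 = -15.7 V.
But -15.7 V < V_ov = 1.84 V, so the device is actually in triode.
In triode I_D = k_n[V_ov V_DS − ½ V_DS²] and I_D = (V_DD − V_DS)/R_D. Equating: 9 V_DS² − 34.12 V_DS + 14.8 = 0, giving V_DS = 0.5 V (the root below V_ov).
I_D = (14.8 − 0.5) / 12 = 1.19 mA.

I_D = 1.19 mA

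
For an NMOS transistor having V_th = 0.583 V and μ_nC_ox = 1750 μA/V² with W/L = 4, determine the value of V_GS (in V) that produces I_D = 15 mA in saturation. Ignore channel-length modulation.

V_GS = 2.65 V

k_n = μ_nC_ox · (W/L) = 7 mA/V².
In saturation I_D = ½ k_n (V_GS − V_th)², so V_GS − V_th = √(2 I_D / k_n) = √(2 × 15 / 7) = 2.07 V.
V_GS = 0.583 + 2.07 = 2.65 V.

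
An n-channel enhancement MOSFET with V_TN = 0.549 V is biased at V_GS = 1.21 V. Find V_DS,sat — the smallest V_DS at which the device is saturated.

V_DS,sat = 0.661 V

The boundary between triode and saturation is V_DS = V_GS − V_TN = V_ov.
V_ov = 1.21 − 0.549 = 0.661 V.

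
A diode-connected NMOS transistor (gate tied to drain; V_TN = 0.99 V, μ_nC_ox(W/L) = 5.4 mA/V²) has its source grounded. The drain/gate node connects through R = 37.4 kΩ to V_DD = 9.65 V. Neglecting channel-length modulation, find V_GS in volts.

With gate tied to drain, V_GS = V_DS ≥ V_GS − V_TN, so the device is in saturation.
KCL at the drain: ½ k_n (V_GS − V_TN)² = (V_DD − V_GS)/R.
Let x = V_GS − 0.99. Then 101 x² + x − 8.66 = 0, giving x = 0.288 V (positive root), so V_GS = 1.28 V.
I_D = (V_DD − V_GS)/R = (9.65 − 1.28) / 37.4 = 0.224 mA.

V_GS = 1.28 V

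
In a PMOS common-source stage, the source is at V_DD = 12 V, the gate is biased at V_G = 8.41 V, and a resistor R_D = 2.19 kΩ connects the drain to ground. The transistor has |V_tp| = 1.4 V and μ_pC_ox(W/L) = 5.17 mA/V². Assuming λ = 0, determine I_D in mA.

V_SG = V_DD − V_G = 12 − 8.41 = 3.59 V, so V_ov = 3.59 − 1.4 = 2.19 V.
Assume saturation: I_D = ½ k_p V_ov² = 0.5 × 5.17 × 2.19² = 12.4 mA, giving V_SD = V_DD − I_D R_D = 12 − 12.4 × 2.19 = -15.2 V.
But -15.2 V < V_ov = 2.19 V, so the device is actually in triode.
In triode I_D = k_p[V_ov V_SD − ½ V_SD²] and I_D = (V_DD − V_SD)/R_D. Equating: 5.66 V_SD² − 25.8 V_SD + 12 = 0, giving V_SD = 0.526 V (the root below V_ov).
I_D = (12 − 0.526) / 2.19 = 5.24 mA.

I_D = 5.24 mA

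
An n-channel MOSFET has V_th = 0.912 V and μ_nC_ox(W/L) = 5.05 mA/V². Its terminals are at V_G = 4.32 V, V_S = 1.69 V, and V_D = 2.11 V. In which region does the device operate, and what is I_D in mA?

Triode; I_D = 3.20 mA

V_GS = V_G − V_S = 4.32 − 1.69 = 2.63 V; V_DS = V_D − V_S = 2.11 − 1.69 = 0.42 V.
V_ov = V_GS − V_th = 2.63 − 0.912 = 1.72 V.
Since V_DS = 0.42 V < V_ov = 1.72 V, the device is in the triode region.
I_D = k_n [V_ov · V_DS − ½ V_DS²] = 5.05 × [1.72 × 0.42 − 0.5 × 0.42²] = 3.2 mA.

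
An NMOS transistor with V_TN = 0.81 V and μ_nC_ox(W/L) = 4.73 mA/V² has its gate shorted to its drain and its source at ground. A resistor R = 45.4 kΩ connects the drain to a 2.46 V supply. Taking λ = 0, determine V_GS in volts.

With gate tied to drain, V_GS = V_DS ≥ V_GS − V_TN, so the device is in saturation.
KCL at the drain: ½ k_n (V_GS − V_TN)² = (V_DD − V_GS)/R.
Let x = V_GS − 0.81. Then 107 x² + x − 1.65 = 0, giving x = 0.119 V (positive root), so V_GS = 0.929 V.
I_D = (V_DD − V_GS)/R = (2.46 − 0.929) / 45.4 = 0.0337 mA.

V_GS = 0.929 V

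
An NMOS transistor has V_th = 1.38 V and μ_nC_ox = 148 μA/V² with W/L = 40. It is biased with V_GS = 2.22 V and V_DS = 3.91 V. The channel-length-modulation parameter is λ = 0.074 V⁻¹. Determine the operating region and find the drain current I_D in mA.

Saturation; I_D = 2.69 mA

k_n = μ_nC_ox · (W/L) = 5.92 mA/V².
V_ov = V_GS − V_th = 2.22 − 1.38 = 0.84 V.
Since V_DS = 3.91 V ≥ V_ov = 0.84 V, the device is in saturation.
I_D = ½ k_n V_ov² (1 + λ V_DS) = 0.5 × 5.92 × 0.84² × (1 + 0.074 × 3.91) = 2.69 mA.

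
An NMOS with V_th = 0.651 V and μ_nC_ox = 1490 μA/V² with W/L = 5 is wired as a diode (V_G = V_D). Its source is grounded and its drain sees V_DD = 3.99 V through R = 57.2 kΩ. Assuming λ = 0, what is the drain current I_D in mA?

I_D = 0.0562 mA

With gate tied to drain, V_GS = V_DS ≥ V_GS − V_th, so the device is in saturation.
k_n = μ_nC_ox · (W/L) = 7.45 mA/V².
KCL at the drain: ½ k_n (V_GS − V_th)² = (V_DD − V_GS)/R.
Let x = V_GS − 0.651. Then 213 x² + x − 3.339 = 0, giving x = 0.123 V (positive root), so V_GS = 0.774 V.
I_D = (V_DD − V_GS)/R = (3.99 − 0.774) / 57.2 = 0.0562 mA.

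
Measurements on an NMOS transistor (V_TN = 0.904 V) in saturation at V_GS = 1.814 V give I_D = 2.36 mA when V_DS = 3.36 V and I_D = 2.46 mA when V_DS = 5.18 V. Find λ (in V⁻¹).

With V_GS fixed, I_D ∝ (1 + λ V_DS) in saturation, so I_D2/I_D1 = (1 + λ V_DS2)/(1 + λ V_DS1).
2.46/2.36 = 1.042 = (1 + 5.18 λ)/(1 + 3.36 λ).
Solving: λ (I_D1 V_DS2 − I_D2 V_DS1) = I_D2 − I_D1, so λ = (2.46 − 2.36) / (2.36 × 5.18 − 2.46 × 3.36) = 0.1 / 3.96 = 0.0253 V⁻¹.

λ = 0.0253 V⁻¹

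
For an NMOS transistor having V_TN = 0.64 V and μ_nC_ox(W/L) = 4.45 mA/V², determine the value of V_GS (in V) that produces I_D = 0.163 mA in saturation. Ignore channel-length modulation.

In saturation I_D = ½ k_n (V_GS − V_TN)², so V_GS − V_TN = √(2 I_D / k_n) = √(2 × 0.163 / 4.45) = 0.271 V.
V_GS = 0.64 + 0.271 = 0.911 V.

V_GS = 0.911 V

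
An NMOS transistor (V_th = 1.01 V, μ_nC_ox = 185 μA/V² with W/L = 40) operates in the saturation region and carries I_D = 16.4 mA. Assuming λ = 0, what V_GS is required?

k_n = μ_nC_ox · (W/L) = 7.4 mA/V².
In saturation I_D = ½ k_n (V_GS − V_th)², so V_GS − V_th = √(2 I_D / k_n) = √(2 × 16.4 / 7.4) = 2.11 V.
V_GS = 1.01 + 2.11 = 3.12 V.

V_GS = 3.12 V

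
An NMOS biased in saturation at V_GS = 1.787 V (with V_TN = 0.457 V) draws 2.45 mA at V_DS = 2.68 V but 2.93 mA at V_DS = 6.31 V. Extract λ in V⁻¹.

λ = 0.0631 V⁻¹

With V_GS fixed, I_D ∝ (1 + λ V_DS) in saturation, so I_D2/I_D1 = (1 + λ V_DS2)/(1 + λ V_DS1).
2.93/2.45 = 1.196 = (1 + 6.31 λ)/(1 + 2.68 λ).
Solving: λ (I_D1 V_DS2 − I_D2 V_DS1) = I_D2 − I_D1, so λ = (2.93 − 2.45) / (2.45 × 6.31 − 2.93 × 2.68) = 0.48 / 7.61 = 0.0631 V⁻¹.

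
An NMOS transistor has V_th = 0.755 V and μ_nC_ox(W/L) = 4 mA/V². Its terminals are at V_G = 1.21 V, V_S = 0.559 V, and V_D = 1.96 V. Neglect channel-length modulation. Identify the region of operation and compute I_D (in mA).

V_GS = V_G − V_S = 1.21 − 0.559 = 0.651 V; V_DS = V_D − V_S = 1.96 − 0.559 = 1.4 V.
V_GS = 0.651 V < V_th = 0.755 V, so the transistor is in cutoff.

Cutoff; I_D = 0 mA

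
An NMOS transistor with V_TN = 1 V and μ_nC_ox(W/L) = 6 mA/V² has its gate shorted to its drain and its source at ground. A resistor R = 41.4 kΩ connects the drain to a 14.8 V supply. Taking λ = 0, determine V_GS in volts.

V_GS = 1.33 V

With gate tied to drain, V_GS = V_DS ≥ V_GS − V_TN, so the device is in saturation.
KCL at the drain: ½ k_n (V_GS − V_TN)² = (V_DD − V_GS)/R.
Let x = V_GS − 1. Then 124 x² + x − 13.8 = 0, giving x = 0.329 V (positive root), so V_GS = 1.33 V.
I_D = (V_DD − V_GS)/R = (14.8 − 1.33) / 41.4 = 0.325 mA.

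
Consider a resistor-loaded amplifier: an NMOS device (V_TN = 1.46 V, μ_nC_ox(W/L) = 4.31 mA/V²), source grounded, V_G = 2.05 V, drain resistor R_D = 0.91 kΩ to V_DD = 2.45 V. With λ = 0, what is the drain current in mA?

V_GS = V_G = 2.05 V, so V_ov = 2.05 − 1.46 = 0.59 V.
Assume saturation: I_D = ½ k_n V_ov² = 0.5 × 4.31 × 0.59² = 0.75 mA, giving V_DS = V_DD − I_D R_D = 2.45 − 0.75 × 0.91 = 1.77 V.
V_DS = 1.77 V ≥ V_ov = 0.59 V, confirming saturation.

I_D = 0.750 mA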